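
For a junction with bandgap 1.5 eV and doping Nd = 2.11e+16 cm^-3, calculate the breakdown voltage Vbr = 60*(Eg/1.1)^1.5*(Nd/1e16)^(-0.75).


Step 1: Eg/1.1 = 1.5/1.1 = 1.363636
Step 2: (Eg/1.1)^1.5 = 1.363636^1.5 = 1.592384
Step 3: (Nd/1e16)^(-0.75) = (2.11)^(-0.75) = 0.571200
Step 4: Vbr = 60 * 1.592384 * 0.571200 = 54.6 V

54.6


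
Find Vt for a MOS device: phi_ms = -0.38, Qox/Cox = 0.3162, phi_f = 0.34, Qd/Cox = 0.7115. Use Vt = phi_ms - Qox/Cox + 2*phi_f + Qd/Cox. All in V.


Step 1: Vt = phi_ms - Qox/Cox + 2*phi_f + Qd/Cox
Step 2: Vt = -0.38 - 0.3162 + 2*0.34 + 0.7115
Step 3: Vt = -0.38 - 0.3162 + 0.68 + 0.7115
Step 4: Vt = 0.6953 V

0.6953


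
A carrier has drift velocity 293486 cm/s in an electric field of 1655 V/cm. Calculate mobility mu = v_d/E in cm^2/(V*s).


Step 1: mu = v_d / E
Step 2: mu = 293486 / 1655
Step 3: mu = 177.33 cm^2/(V*s)

177.33


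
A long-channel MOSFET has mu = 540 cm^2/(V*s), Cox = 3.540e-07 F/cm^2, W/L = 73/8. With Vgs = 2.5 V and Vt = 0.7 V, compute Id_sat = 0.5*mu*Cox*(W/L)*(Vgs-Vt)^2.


Step 1: Overdrive voltage Vov = Vgs - Vt = 2.5 - 0.7 = 1.8 V
Step 2: W/L = 73/8 = 9.125
Step 3: Id = 0.5 * 540 * 3.540e-07 * 9.125 * 1.8^2
Step 4: Id = 2.83e-03 A

2.83e-03


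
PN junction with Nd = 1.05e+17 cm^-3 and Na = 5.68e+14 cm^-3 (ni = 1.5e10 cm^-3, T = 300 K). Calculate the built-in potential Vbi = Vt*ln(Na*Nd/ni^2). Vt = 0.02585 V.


Step 1: Compute Na*Nd/ni^2 = 5.68e+14 * 1.05e+17 / (1.5e10)^2 = 2.6507e+11
Step 2: ln(2.6507e+11) = 26.3033
Step 3: Vbi = 0.02585 * 26.3033 = 0.68 V

0.68


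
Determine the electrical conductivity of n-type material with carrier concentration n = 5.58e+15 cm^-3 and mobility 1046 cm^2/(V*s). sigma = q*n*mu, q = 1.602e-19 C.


Step 1: sigma = q * n * mu
Step 2: sigma = 1.602e-19 * 5.58e+15 * 1046
Step 3: sigma = 9.350e-01 S/cm

9.350e-01


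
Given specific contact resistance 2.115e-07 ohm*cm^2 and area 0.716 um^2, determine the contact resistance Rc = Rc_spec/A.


Step 1: Convert area to cm^2: 0.716 um^2 = 7.1600e-09 cm^2
Step 2: Rc = Rc_spec / A = 2.115e-07 / 7.1600e-09
Step 3: Rc = 2.95e+01 ohms

2.95e+01


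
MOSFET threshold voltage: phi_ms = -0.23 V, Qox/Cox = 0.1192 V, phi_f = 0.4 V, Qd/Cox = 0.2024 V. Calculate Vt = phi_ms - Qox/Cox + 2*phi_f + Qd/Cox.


Step 1: Vt = phi_ms - Qox/Cox + 2*phi_f + Qd/Cox
Step 2: Vt = -0.23 - 0.1192 + 2*0.4 + 0.2024
Step 3: Vt = -0.23 - 0.1192 + 0.8 + 0.2024
Step 4: Vt = 0.6532 V

0.6532


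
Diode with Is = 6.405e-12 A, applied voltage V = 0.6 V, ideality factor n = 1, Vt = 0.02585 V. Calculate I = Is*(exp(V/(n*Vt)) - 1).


Step 1: V/(n*Vt) = 0.6/(1*0.02585) = 23.2108
Step 2: exp(23.2108) = 1.2032e+10
Step 3: I = 6.405e-12 * (1.2032e+10 - 1) = 7.71e-02 A

7.71e-02


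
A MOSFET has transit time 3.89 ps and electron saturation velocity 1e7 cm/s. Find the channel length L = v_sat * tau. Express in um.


Step 1: tau in seconds = 3.89 ps * 1e-12 = 3.8900e-12 s
Step 2: L = v_sat * tau = 1e7 * 3.8900e-12 = 3.8900e-05 cm
Step 3: L in um = 3.8900e-05 * 1e4 = 0.389 um

0.389


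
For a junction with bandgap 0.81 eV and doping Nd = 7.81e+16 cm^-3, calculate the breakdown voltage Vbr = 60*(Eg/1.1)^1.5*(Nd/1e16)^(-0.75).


Step 1: Eg/1.1 = 0.81/1.1 = 0.736364
Step 2: (Eg/1.1)^1.5 = 0.736364^1.5 = 0.631886
Step 3: (Nd/1e16)^(-0.75) = (7.81)^(-0.75) = 0.214048
Step 4: Vbr = 60 * 0.631886 * 0.214048 = 8.1 V

8.1


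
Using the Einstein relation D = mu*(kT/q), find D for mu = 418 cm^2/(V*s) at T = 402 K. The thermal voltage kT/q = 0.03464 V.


Step 1: D = mu * (kT/q)
Step 2: D = 418 * 0.03464
Step 3: D = 14.48 cm^2/s

14.48


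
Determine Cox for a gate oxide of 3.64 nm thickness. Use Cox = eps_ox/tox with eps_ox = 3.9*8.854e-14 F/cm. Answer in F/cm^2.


Step 1: eps_ox = 3.9 * 8.854e-14 = 3.45306e-13 F/cm
Step 2: tox in cm = 3.64 nm * 1e-7 = 3.6400e-07 cm
Step 3: Cox = 3.45306e-13 / 3.6400e-07 = 9.49e-07 F/cm^2

9.49e-07


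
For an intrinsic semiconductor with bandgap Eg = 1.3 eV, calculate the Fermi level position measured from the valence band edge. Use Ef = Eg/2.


Step 1: For an intrinsic semiconductor, the Fermi level sits at midgap.
Step 2: Ef = Eg / 2 = 1.3 / 2 = 0.65 eV

0.65


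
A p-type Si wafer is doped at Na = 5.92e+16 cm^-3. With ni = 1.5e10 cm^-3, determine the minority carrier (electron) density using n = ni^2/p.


Step 1: Majority hole concentration p ≈ Na = 5.92e+16 cm^-3
Step 2: n = ni^2 / Na = (1.5e10)^2 / 5.92e+16
Step 3: n = 3.80e+03 cm^-3

3.80e+03


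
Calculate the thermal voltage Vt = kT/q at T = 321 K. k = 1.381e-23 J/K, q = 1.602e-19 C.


Step 1: kT = 1.381e-23 * 321 = 4.43301e-21 J
Step 2: Vt = kT/q = 4.43301e-21 / 1.602e-19
Step 3: Vt = 0.02767 V

0.02767


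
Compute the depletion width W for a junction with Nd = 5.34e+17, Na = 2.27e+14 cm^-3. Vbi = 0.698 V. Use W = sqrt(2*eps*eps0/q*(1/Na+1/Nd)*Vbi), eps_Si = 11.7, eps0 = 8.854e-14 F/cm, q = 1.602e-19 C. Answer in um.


Step 1: 1/Na + 1/Nd = 1/2.27e+14 + 1/5.34e+17 = 4.40716e-15
Step 2: 2*eps*eps0/q = 2*11.7*8.854e-14/1.602e-19 = 1.293281e+07
Step 3: W^2 = 1.293281e+07 * 4.40716e-15 * 0.698 = 3.97839e-08
Step 4: W = sqrt(3.97839e-08) = 1.995e-04 cm = 1.995 um

1.995


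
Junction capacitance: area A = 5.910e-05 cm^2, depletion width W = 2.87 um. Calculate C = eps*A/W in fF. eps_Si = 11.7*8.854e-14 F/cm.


Step 1: eps_Si = 11.7 * 8.854e-14 = 1.035918e-12 F/cm
Step 2: W in cm = 2.87 * 1e-4 = 2.87e-04 cm
Step 3: C = 1.035918e-12 * 5.910e-05 / 2.87e-04 = 2.133197e-13 F
Step 4: C = 213.32 fF

213.32


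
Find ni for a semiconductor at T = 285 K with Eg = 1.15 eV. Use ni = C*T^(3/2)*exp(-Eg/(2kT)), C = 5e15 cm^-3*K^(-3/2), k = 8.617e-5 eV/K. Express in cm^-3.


Step 1: Compute kT = 8.617e-5 * 285 = 0.02455845 eV
Step 2: Exponent = -Eg/(2kT) = -1.15/(2*0.02455845) = -23.41353
Step 3: T^(3/2) = 285^1.5 = 4811.35
Step 4: ni = 5e15 * 4811.35 * exp(-23.41353) = 1.63e+09 cm^-3

1.63e+09


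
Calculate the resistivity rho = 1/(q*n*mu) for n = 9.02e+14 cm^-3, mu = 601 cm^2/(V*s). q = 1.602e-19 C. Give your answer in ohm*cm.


Step 1: sigma = q * n * mu = 1.602e-19 * 9.02e+14 * 601 = 8.68447e-02 S/cm
Step 2: rho = 1 / sigma = 1 / 8.68447e-02 = 11.51 ohm*cm

11.51


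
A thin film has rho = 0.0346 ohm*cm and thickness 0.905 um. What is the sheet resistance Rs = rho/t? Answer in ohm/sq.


Step 1: Convert thickness to cm: t = 0.905 um = 9.0500e-05 cm
Step 2: Rs = rho / t = 0.0346 / 9.0500e-05
Step 3: Rs = 382.3 ohm/sq

382.3


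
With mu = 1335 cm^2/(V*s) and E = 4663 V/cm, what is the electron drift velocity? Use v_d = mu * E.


Step 1: v_d = mu * E
Step 2: v_d = 1335 * 4663 = 6225105
Step 3: v_d = 6.23e+06 cm/s

6.23e+06


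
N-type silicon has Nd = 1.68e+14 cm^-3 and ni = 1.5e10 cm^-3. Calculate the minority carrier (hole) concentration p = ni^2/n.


Step 1: Since Nd >> ni, n ≈ Nd = 1.68e+14 cm^-3
Step 2: p = ni^2 / n = (1.5e10)^2 / 1.68e+14
Step 3: p = 2.25e20 / 1.68e+14 = 1.34e+06 cm^-3

1.34e+06


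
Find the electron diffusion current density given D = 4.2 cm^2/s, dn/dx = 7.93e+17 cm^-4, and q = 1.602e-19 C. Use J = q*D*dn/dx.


Step 1: J = q * D * (dn/dx)
Step 2: J = 1.602e-19 * 4.2 * 7.93e+17
Step 3: J = 5.34e-01 A/cm^2

5.34e-01


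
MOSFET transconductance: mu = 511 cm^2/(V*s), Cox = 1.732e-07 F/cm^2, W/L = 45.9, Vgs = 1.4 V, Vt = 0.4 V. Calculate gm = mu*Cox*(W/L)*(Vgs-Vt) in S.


Step 1: Vov = Vgs - Vt = 1.4 - 0.4 = 1.0 V
Step 2: gm = mu * Cox * (W/L) * Vov
Step 3: gm = 511 * 1.732e-07 * 45.9 * 1.0 = 4.06e-03 S

4.06e-03


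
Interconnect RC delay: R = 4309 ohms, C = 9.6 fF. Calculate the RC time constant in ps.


Step 1: tau = R * C
Step 2: tau = 4309 * 9.6 fF = 4309 * 9.6e-15 F
Step 3: tau = 4.13664e-11 s = 41.3664 ps

41.3664


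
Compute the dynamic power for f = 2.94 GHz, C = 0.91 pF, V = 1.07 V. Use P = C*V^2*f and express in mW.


Step 1: V^2 = 1.07^2 = 1.1449 V^2
Step 2: P = C*V^2*f = 0.91e-12 F * 1.1449 * 2.94e9 Hz
Step 3: P = 3.06306546e-03 W
Step 4: P = 3.063 mW

3.063


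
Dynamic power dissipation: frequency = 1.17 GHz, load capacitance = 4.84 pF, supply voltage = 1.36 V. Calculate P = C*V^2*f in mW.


Step 1: V^2 = 1.36^2 = 1.8496 V^2
Step 2: P = C*V^2*f = 4.84e-12 F * 1.8496 * 1.17e9 Hz
Step 3: P = 1.047391488e-02 W
Step 4: P = 10.474 mW

10.474


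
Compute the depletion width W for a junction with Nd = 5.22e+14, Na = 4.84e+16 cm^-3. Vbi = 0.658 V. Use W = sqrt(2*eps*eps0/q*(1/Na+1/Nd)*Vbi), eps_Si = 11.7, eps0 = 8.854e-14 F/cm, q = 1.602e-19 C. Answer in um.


Step 1: 1/Na + 1/Nd = 1/4.84e+16 + 1/5.22e+14 = 1.93637e-15
Step 2: 2*eps*eps0/q = 2*11.7*8.854e-14/1.602e-19 = 1.293281e+07
Step 3: W^2 = 1.293281e+07 * 1.93637e-15 * 0.658 = 1.64781e-08
Step 4: W = sqrt(1.64781e-08) = 1.284e-04 cm = 1.284 um

1.284


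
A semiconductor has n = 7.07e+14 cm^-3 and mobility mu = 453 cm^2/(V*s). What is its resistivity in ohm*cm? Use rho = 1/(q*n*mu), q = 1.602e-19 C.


Step 1: sigma = q * n * mu = 1.602e-19 * 7.07e+14 * 453 = 5.13074e-02 S/cm
Step 2: rho = 1 / sigma = 1 / 5.13074e-02 = 19.49 ohm*cm

19.49


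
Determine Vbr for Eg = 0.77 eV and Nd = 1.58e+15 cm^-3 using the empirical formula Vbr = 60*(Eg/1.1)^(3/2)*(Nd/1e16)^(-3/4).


Step 1: Eg/1.1 = 0.77/1.1 = 0.700000
Step 2: (Eg/1.1)^1.5 = 0.700000^1.5 = 0.585662
Step 3: (Nd/1e16)^(-0.75) = (0.158)^(-0.75) = 3.990315
Step 4: Vbr = 60 * 0.585662 * 3.990315 = 140.2 V

140.2


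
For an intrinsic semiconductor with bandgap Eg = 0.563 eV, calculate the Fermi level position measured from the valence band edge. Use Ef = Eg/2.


Step 1: For an intrinsic semiconductor, the Fermi level sits at midgap.
Step 2: Ef = Eg / 2 = 0.563 / 2 = 0.2815 eV

0.2815


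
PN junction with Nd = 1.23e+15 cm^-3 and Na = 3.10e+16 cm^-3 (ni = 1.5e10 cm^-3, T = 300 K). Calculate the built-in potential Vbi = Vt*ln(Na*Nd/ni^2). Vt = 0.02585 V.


Step 1: Compute Na*Nd/ni^2 = 3.10e+16 * 1.23e+15 / (1.5e10)^2 = 1.6947e+11
Step 2: ln(1.6947e+11) = 25.8559
Step 3: Vbi = 0.02585 * 25.8559 = 0.668 V

0.668


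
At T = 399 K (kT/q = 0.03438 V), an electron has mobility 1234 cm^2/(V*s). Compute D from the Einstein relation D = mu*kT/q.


Step 1: D = mu * (kT/q)
Step 2: D = 1234 * 0.03438
Step 3: D = 42.42 cm^2/s

42.42


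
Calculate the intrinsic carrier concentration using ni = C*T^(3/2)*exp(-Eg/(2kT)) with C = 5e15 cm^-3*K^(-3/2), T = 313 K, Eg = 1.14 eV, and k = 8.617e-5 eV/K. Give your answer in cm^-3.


Step 1: Compute kT = 8.617e-5 * 313 = 0.02697121 eV
Step 2: Exponent = -Eg/(2kT) = -1.14/(2*0.02697121) = -21.13365
Step 3: T^(3/2) = 313^1.5 = 5537.54
Step 4: ni = 5e15 * 5537.54 * exp(-21.13365) = 1.84e+10 cm^-3

1.84e+10


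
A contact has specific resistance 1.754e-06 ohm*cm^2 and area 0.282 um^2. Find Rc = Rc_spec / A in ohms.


Step 1: Convert area to cm^2: 0.282 um^2 = 2.8200e-09 cm^2
Step 2: Rc = Rc_spec / A = 1.754e-06 / 2.8200e-09
Step 3: Rc = 6.22e+02 ohms

6.22e+02


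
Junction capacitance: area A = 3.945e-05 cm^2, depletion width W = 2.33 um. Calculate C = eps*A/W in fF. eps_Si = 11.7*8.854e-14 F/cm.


Step 1: eps_Si = 11.7 * 8.854e-14 = 1.035918e-12 F/cm
Step 2: W in cm = 2.33 * 1e-4 = 2.33e-04 cm
Step 3: C = 1.035918e-12 * 3.945e-05 / 2.33e-04 = 1.753947e-13 F
Step 4: C = 175.39 fF

175.39


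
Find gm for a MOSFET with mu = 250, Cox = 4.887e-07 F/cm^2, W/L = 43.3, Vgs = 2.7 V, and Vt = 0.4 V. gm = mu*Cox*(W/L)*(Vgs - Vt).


Step 1: Vov = Vgs - Vt = 2.7 - 0.4 = 2.3 V
Step 2: gm = mu * Cox * (W/L) * Vov
Step 3: gm = 250 * 4.887e-07 * 43.3 * 2.3 = 1.22e-02 S

1.22e-02


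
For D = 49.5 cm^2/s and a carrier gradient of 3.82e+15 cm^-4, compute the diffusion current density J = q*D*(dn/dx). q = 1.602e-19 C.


Step 1: J = q * D * (dn/dx)
Step 2: J = 1.602e-19 * 49.5 * 3.82e+15
Step 3: J = 3.03e-02 A/cm^2

3.03e-02


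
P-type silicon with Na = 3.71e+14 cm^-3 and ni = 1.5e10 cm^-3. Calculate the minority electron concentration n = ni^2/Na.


Step 1: Majority hole concentration p ≈ Na = 3.71e+14 cm^-3
Step 2: n = ni^2 / Na = (1.5e10)^2 / 3.71e+14
Step 3: n = 6.06e+05 cm^-3

6.06e+05


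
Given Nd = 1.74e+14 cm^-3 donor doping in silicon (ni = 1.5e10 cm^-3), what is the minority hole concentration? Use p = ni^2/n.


Step 1: Since Nd >> ni, n ≈ Nd = 1.74e+14 cm^-3
Step 2: p = ni^2 / n = (1.5e10)^2 / 1.74e+14
Step 3: p = 2.25e20 / 1.74e+14 = 1.29e+06 cm^-3

1.29e+06


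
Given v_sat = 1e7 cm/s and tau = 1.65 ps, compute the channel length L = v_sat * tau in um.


Step 1: tau in seconds = 1.65 ps * 1e-12 = 1.6500e-12 s
Step 2: L = v_sat * tau = 1e7 * 1.6500e-12 = 1.6500e-05 cm
Step 3: L in um = 1.6500e-05 * 1e4 = 0.165 um

0.165


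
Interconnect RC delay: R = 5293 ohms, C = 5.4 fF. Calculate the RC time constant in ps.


Step 1: tau = R * C
Step 2: tau = 5293 * 5.4 fF = 5293 * 5.4e-15 F
Step 3: tau = 2.85822e-11 s = 28.5822 ps

28.5822


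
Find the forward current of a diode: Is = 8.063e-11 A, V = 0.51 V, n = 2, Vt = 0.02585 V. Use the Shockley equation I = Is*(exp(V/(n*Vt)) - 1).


Step 1: V/(n*Vt) = 0.51/(2*0.02585) = 9.8646
Step 2: exp(9.8646) = 1.9237e+04
Step 3: I = 8.063e-11 * (1.9237e+04 - 1) = 1.55e-06 A

1.55e-06


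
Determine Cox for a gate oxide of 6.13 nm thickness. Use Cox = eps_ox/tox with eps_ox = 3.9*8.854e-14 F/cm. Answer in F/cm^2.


Step 1: eps_ox = 3.9 * 8.854e-14 = 3.45306e-13 F/cm
Step 2: tox in cm = 6.13 nm * 1e-7 = 6.1300e-07 cm
Step 3: Cox = 3.45306e-13 / 6.1300e-07 = 5.63e-07 F/cm^2

5.63e-07


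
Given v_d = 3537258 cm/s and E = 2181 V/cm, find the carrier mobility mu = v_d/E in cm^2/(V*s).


Step 1: mu = v_d / E
Step 2: mu = 3537258 / 2181
Step 3: mu = 1621.85 cm^2/(V*s)

1621.85


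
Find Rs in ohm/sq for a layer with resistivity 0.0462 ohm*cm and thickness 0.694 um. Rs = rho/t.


Step 1: Convert thickness to cm: t = 0.694 um = 6.9400e-05 cm
Step 2: Rs = rho / t = 0.0462 / 6.9400e-05
Step 3: Rs = 665.7 ohm/sq

665.7


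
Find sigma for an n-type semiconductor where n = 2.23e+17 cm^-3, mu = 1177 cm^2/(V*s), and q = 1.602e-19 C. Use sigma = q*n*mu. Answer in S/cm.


Step 1: sigma = q * n * mu
Step 2: sigma = 1.602e-19 * 2.23e+17 * 1177
Step 3: sigma = 4.205e+01 S/cm

4.205e+01


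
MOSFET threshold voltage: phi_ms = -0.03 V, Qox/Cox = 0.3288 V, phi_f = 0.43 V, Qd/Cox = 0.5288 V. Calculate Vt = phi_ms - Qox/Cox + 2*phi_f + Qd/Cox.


Step 1: Vt = phi_ms - Qox/Cox + 2*phi_f + Qd/Cox
Step 2: Vt = -0.03 - 0.3288 + 2*0.43 + 0.5288
Step 3: Vt = -0.03 - 0.3288 + 0.86 + 0.5288
Step 4: Vt = 1.03 V

1.03


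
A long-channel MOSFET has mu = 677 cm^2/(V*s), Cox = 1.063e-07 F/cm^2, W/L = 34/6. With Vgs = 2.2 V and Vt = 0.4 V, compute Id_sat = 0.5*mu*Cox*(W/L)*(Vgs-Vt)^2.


Step 1: Overdrive voltage Vov = Vgs - Vt = 2.2 - 0.4 = 1.8 V
Step 2: W/L = 34/6 = 5.66667
Step 3: Id = 0.5 * 677 * 1.063e-07 * 5.66667 * 1.8^2
Step 4: Id = 6.61e-04 A

6.61e-04


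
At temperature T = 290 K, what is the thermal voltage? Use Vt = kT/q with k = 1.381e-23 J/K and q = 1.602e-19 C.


Step 1: kT = 1.381e-23 * 290 = 4.0049e-21 J
Step 2: Vt = kT/q = 4.0049e-21 / 1.602e-19
Step 3: Vt = 0.025 V

0.025


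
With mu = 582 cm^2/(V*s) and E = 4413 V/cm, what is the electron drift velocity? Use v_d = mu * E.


Step 1: v_d = mu * E
Step 2: v_d = 582 * 4413 = 2568366
Step 3: v_d = 2.57e+06 cm/s

2.57e+06


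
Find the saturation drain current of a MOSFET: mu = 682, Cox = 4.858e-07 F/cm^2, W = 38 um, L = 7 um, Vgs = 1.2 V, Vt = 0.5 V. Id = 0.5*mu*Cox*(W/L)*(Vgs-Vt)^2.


Step 1: Overdrive voltage Vov = Vgs - Vt = 1.2 - 0.5 = 0.7 V
Step 2: W/L = 38/7 = 5.42857
Step 3: Id = 0.5 * 682 * 4.858e-07 * 5.42857 * 0.7^2
Step 4: Id = 4.41e-04 A

4.41e-04


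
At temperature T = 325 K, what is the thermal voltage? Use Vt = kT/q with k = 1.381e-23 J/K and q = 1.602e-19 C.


Step 1: kT = 1.381e-23 * 325 = 4.48825e-21 J
Step 2: Vt = kT/q = 4.48825e-21 / 1.602e-19
Step 3: Vt = 0.02802 V

0.02802


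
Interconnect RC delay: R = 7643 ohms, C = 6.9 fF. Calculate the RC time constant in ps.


Step 1: tau = R * C
Step 2: tau = 7643 * 6.9 fF = 7643 * 6.9e-15 F
Step 3: tau = 5.27367e-11 s = 52.7367 ps

52.7367


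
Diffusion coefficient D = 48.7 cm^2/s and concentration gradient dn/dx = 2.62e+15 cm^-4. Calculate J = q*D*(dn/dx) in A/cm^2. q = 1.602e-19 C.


Step 1: J = q * D * (dn/dx)
Step 2: J = 1.602e-19 * 48.7 * 2.62e+15
Step 3: J = 2.04e-02 A/cm^2

2.04e-02


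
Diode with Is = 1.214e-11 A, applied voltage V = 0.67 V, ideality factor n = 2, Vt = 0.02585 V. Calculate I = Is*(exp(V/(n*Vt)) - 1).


Step 1: V/(n*Vt) = 0.67/(2*0.02585) = 12.9594
Step 2: exp(12.9594) = 4.2481e+05
Step 3: I = 1.214e-11 * (4.2481e+05 - 1) = 5.16e-06 A

5.16e-06


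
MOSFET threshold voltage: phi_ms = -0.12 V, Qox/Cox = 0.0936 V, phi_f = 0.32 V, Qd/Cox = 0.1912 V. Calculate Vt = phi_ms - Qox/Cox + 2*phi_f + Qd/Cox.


Step 1: Vt = phi_ms - Qox/Cox + 2*phi_f + Qd/Cox
Step 2: Vt = -0.12 - 0.0936 + 2*0.32 + 0.1912
Step 3: Vt = -0.12 - 0.0936 + 0.64 + 0.1912
Step 4: Vt = 0.6176 V

0.6176


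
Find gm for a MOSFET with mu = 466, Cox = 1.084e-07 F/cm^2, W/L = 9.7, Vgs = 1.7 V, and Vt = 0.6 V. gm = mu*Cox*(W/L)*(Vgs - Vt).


Step 1: Vov = Vgs - Vt = 1.7 - 0.6 = 1.1 V
Step 2: gm = mu * Cox * (W/L) * Vov
Step 3: gm = 466 * 1.084e-07 * 9.7 * 1.1 = 5.39e-04 S

5.39e-04


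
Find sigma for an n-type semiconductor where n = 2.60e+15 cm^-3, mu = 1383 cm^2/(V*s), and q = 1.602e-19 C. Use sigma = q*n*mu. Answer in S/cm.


Step 1: sigma = q * n * mu
Step 2: sigma = 1.602e-19 * 2.60e+15 * 1383
Step 3: sigma = 5.760e-01 S/cm

5.760e-01


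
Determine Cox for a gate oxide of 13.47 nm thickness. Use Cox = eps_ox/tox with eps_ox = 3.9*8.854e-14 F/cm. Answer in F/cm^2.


Step 1: eps_ox = 3.9 * 8.854e-14 = 3.45306e-13 F/cm
Step 2: tox in cm = 13.47 nm * 1e-7 = 1.3470e-06 cm
Step 3: Cox = 3.45306e-13 / 1.3470e-06 = 2.56e-07 F/cm^2

2.56e-07


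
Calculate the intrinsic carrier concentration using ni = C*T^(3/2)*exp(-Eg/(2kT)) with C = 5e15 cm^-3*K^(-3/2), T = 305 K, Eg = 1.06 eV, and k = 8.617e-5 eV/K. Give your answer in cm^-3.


Step 1: Compute kT = 8.617e-5 * 305 = 0.02628185 eV
Step 2: Exponent = -Eg/(2kT) = -1.06/(2*0.02628185) = -20.16601
Step 3: T^(3/2) = 305^1.5 = 5326.60
Step 4: ni = 5e15 * 5326.60 * exp(-20.16601) = 4.65e+10 cm^-3

4.65e+10


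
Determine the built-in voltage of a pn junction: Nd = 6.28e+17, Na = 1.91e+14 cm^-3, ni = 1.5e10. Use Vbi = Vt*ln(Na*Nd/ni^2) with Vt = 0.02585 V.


Step 1: Compute Na*Nd/ni^2 = 1.91e+14 * 6.28e+17 / (1.5e10)^2 = 5.3310e+11
Step 2: ln(5.3310e+11) = 27.0020
Step 3: Vbi = 0.02585 * 27.0020 = 0.698 V

0.698


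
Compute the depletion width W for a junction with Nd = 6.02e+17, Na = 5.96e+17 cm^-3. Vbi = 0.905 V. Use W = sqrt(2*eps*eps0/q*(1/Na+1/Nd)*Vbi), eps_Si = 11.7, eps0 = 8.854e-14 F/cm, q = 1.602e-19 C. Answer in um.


Step 1: 1/Na + 1/Nd = 1/5.96e+17 + 1/6.02e+17 = 3.33898e-18
Step 2: 2*eps*eps0/q = 2*11.7*8.854e-14/1.602e-19 = 1.293281e+07
Step 3: W^2 = 1.293281e+07 * 3.33898e-18 * 0.905 = 3.90801e-11
Step 4: W = sqrt(3.90801e-11) = 6.251e-06 cm = 0.06251 um

0.06251


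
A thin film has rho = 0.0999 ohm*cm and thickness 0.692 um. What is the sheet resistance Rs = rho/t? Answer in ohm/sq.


Step 1: Convert thickness to cm: t = 0.692 um = 6.9200e-05 cm
Step 2: Rs = rho / t = 0.0999 / 6.9200e-05
Step 3: Rs = 1443.6 ohm/sq

1443.6


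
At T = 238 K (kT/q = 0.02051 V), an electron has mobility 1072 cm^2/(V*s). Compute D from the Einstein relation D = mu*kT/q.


Step 1: D = mu * (kT/q)
Step 2: D = 1072 * 0.02051
Step 3: D = 21.99 cm^2/s

21.99


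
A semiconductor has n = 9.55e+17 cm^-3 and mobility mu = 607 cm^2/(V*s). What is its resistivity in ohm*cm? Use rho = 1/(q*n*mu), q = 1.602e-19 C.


Step 1: sigma = q * n * mu = 1.602e-19 * 9.55e+17 * 607 = 9.28655e+01 S/cm
Step 2: rho = 1 / sigma = 1 / 9.28655e+01 = 0.01077 ohm*cm

0.01077


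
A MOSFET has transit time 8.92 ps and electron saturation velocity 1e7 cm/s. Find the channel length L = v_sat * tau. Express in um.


Step 1: tau in seconds = 8.92 ps * 1e-12 = 8.9200e-12 s
Step 2: L = v_sat * tau = 1e7 * 8.9200e-12 = 8.9200e-05 cm
Step 3: L in um = 8.9200e-05 * 1e4 = 0.892 um

0.892


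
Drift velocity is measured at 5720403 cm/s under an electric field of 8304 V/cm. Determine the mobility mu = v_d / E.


Step 1: mu = v_d / E
Step 2: mu = 5720403 / 8304
Step 3: mu = 688.87 cm^2/(V*s)

688.87


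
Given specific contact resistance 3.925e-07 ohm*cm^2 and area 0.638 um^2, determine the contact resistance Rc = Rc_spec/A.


Step 1: Convert area to cm^2: 0.638 um^2 = 6.3800e-09 cm^2
Step 2: Rc = Rc_spec / A = 3.925e-07 / 6.3800e-09
Step 3: Rc = 6.15e+01 ohms

6.15e+01


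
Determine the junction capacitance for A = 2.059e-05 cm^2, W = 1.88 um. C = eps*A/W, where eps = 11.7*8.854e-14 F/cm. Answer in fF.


Step 1: eps_Si = 11.7 * 8.854e-14 = 1.035918e-12 F/cm
Step 2: W in cm = 1.88 * 1e-4 = 1.88e-04 cm
Step 3: C = 1.035918e-12 * 2.059e-05 / 1.88e-04 = 1.134551e-13 F
Step 4: C = 113.46 fF

113.46


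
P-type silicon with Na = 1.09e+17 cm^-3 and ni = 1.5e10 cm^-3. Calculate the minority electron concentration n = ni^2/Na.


Step 1: Majority hole concentration p ≈ Na = 1.09e+17 cm^-3
Step 2: n = ni^2 / Na = (1.5e10)^2 / 1.09e+17
Step 3: n = 2.06e+03 cm^-3

2.06e+03


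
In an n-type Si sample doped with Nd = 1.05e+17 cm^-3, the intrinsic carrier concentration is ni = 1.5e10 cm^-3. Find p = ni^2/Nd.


Step 1: Since Nd >> ni, n ≈ Nd = 1.05e+17 cm^-3
Step 2: p = ni^2 / n = (1.5e10)^2 / 1.05e+17
Step 3: p = 2.25e20 / 1.05e+17 = 2.14e+03 cm^-3

2.14e+03


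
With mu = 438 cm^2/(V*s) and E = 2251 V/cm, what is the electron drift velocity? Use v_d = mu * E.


Step 1: v_d = mu * E
Step 2: v_d = 438 * 2251 = 985938
Step 3: v_d = 9.86e+05 cm/s

9.86e+05


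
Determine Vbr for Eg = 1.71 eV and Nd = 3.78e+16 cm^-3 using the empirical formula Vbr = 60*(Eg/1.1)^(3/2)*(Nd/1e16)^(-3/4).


Step 1: Eg/1.1 = 1.71/1.1 = 1.554545
Step 2: (Eg/1.1)^1.5 = 1.554545^1.5 = 1.938228
Step 3: (Nd/1e16)^(-0.75) = (3.78)^(-0.75) = 0.368877
Step 4: Vbr = 60 * 1.938228 * 0.368877 = 42.9 V

42.9


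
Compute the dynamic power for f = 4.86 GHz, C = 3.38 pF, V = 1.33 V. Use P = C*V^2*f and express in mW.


Step 1: V^2 = 1.33^2 = 1.7689 V^2
Step 2: P = C*V^2*f = 3.38e-12 F * 1.7689 * 4.86e9 Hz
Step 3: P = 2.905736652e-02 W
Step 4: P = 29.057 mW

29.057


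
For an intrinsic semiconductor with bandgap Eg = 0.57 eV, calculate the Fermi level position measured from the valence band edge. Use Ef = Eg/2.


Step 1: For an intrinsic semiconductor, the Fermi level sits at midgap.
Step 2: Ef = Eg / 2 = 0.57 / 2 = 0.285 eV

0.285


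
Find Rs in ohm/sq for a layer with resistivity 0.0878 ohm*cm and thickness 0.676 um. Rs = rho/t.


Step 1: Convert thickness to cm: t = 0.676 um = 6.7600e-05 cm
Step 2: Rs = rho / t = 0.0878 / 6.7600e-05
Step 3: Rs = 1298.8 ohm/sq

1298.8


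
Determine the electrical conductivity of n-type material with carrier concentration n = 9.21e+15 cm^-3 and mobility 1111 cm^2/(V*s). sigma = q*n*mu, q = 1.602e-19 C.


Step 1: sigma = q * n * mu
Step 2: sigma = 1.602e-19 * 9.21e+15 * 1111
Step 3: sigma = 1.639e+00 S/cm

1.639e+00


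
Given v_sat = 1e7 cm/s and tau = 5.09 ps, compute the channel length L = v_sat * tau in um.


Step 1: tau in seconds = 5.09 ps * 1e-12 = 5.0900e-12 s
Step 2: L = v_sat * tau = 1e7 * 5.0900e-12 = 5.0900e-05 cm
Step 3: L in um = 5.0900e-05 * 1e4 = 0.509 um

0.509


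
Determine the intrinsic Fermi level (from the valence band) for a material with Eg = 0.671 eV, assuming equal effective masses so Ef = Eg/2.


Step 1: For an intrinsic semiconductor, the Fermi level sits at midgap.
Step 2: Ef = Eg / 2 = 0.671 / 2 = 0.3355 eV

0.3355


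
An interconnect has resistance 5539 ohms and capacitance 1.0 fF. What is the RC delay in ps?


Step 1: tau = R * C
Step 2: tau = 5539 * 1.0 fF = 5539 * 1.0e-15 F
Step 3: tau = 5.539e-12 s = 5.539 ps

5.539


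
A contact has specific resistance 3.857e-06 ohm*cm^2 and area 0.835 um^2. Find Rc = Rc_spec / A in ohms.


Step 1: Convert area to cm^2: 0.835 um^2 = 8.3500e-09 cm^2
Step 2: Rc = Rc_spec / A = 3.857e-06 / 8.3500e-09
Step 3: Rc = 4.62e+02 ohms

4.62e+02


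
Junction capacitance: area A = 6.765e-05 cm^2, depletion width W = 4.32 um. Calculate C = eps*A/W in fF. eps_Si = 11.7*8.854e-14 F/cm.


Step 1: eps_Si = 11.7 * 8.854e-14 = 1.035918e-12 F/cm
Step 2: W in cm = 4.32 * 1e-4 = 4.32e-04 cm
Step 3: C = 1.035918e-12 * 6.765e-05 / 4.32e-04 = 1.622219e-13 F
Step 4: C = 162.22 fF

162.22


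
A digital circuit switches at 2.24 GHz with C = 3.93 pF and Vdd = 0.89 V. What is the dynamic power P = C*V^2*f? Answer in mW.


Step 1: V^2 = 0.89^2 = 0.7921 V^2
Step 2: P = C*V^2*f = 3.93e-12 F * 0.7921 * 2.24e9 Hz
Step 3: P = 6.97301472e-03 W
Step 4: P = 6.973 mW

6.973


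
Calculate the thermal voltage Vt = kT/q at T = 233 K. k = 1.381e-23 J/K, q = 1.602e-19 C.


Step 1: kT = 1.381e-23 * 233 = 3.21773e-21 J
Step 2: Vt = kT/q = 3.21773e-21 / 1.602e-19
Step 3: Vt = 0.02009 V

0.02009


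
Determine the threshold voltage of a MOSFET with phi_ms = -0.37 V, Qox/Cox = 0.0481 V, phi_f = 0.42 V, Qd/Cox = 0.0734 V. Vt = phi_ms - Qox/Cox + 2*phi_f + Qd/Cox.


Step 1: Vt = phi_ms - Qox/Cox + 2*phi_f + Qd/Cox
Step 2: Vt = -0.37 - 0.0481 + 2*0.42 + 0.0734
Step 3: Vt = -0.37 - 0.0481 + 0.84 + 0.0734
Step 4: Vt = 0.4953 V

0.4953


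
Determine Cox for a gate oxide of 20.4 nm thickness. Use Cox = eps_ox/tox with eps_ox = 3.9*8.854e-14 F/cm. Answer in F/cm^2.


Step 1: eps_ox = 3.9 * 8.854e-14 = 3.45306e-13 F/cm
Step 2: tox in cm = 20.4 nm * 1e-7 = 2.0400e-06 cm
Step 3: Cox = 3.45306e-13 / 2.0400e-06 = 1.69e-07 F/cm^2

1.69e-07


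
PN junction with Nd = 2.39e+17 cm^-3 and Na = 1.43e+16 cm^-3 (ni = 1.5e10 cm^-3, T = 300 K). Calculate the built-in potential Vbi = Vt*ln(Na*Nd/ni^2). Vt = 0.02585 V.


Step 1: Compute Na*Nd/ni^2 = 1.43e+16 * 2.39e+17 / (1.5e10)^2 = 1.5190e+13
Step 2: ln(1.5190e+13) = 30.3517
Step 3: Vbi = 0.02585 * 30.3517 = 0.785 V

0.785


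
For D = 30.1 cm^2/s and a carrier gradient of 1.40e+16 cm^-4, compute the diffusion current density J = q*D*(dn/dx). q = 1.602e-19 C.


Step 1: J = q * D * (dn/dx)
Step 2: J = 1.602e-19 * 30.1 * 1.40e+16
Step 3: J = 6.75e-02 A/cm^2

6.75e-02


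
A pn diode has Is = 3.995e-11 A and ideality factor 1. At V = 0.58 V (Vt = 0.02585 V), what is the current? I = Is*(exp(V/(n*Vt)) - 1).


Step 1: V/(n*Vt) = 0.58/(1*0.02585) = 22.4371
Step 2: exp(22.4371) = 5.5502e+09
Step 3: I = 3.995e-11 * (5.5502e+09 - 1) = 2.22e-01 A

2.22e-01


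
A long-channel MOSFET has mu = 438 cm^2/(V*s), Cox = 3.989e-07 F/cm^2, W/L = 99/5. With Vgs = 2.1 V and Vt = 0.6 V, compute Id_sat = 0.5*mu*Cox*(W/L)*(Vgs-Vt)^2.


Step 1: Overdrive voltage Vov = Vgs - Vt = 2.1 - 0.6 = 1.5 V
Step 2: W/L = 99/5 = 19.8
Step 3: Id = 0.5 * 438 * 3.989e-07 * 19.8 * 1.5^2
Step 4: Id = 3.89e-03 A

3.89e-03


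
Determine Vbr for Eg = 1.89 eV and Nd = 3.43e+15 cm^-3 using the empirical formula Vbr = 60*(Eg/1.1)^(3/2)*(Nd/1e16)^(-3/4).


Step 1: Eg/1.1 = 1.89/1.1 = 1.718182
Step 2: (Eg/1.1)^1.5 = 1.718182^1.5 = 2.252183
Step 3: (Nd/1e16)^(-0.75) = (0.343)^(-0.75) = 2.231153
Step 4: Vbr = 60 * 2.252183 * 2.231153 = 301.5 V

301.5


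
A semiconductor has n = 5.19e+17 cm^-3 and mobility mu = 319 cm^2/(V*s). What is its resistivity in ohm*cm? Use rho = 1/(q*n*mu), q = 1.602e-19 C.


Step 1: sigma = q * n * mu = 1.602e-19 * 5.19e+17 * 319 = 2.65229e+01 S/cm
Step 2: rho = 1 / sigma = 1 / 2.65229e+01 = 0.0377 ohm*cm

0.0377


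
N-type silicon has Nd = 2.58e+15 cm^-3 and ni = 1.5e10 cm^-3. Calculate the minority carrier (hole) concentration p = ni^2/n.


Step 1: Since Nd >> ni, n ≈ Nd = 2.58e+15 cm^-3
Step 2: p = ni^2 / n = (1.5e10)^2 / 2.58e+15
Step 3: p = 2.25e20 / 2.58e+15 = 8.72e+04 cm^-3

8.72e+04


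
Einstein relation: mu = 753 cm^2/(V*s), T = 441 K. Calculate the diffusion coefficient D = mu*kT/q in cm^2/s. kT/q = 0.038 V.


Step 1: D = mu * (kT/q)
Step 2: D = 753 * 0.038
Step 3: D = 28.61 cm^2/s

28.61


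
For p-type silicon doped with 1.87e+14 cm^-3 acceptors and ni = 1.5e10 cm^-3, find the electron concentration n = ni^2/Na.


Step 1: Majority hole concentration p ≈ Na = 1.87e+14 cm^-3
Step 2: n = ni^2 / Na = (1.5e10)^2 / 1.87e+14
Step 3: n = 1.20e+06 cm^-3

1.20e+06


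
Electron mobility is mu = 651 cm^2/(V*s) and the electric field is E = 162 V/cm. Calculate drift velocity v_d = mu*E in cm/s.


Step 1: v_d = mu * E
Step 2: v_d = 651 * 162 = 105462
Step 3: v_d = 1.05e+05 cm/s

1.05e+05


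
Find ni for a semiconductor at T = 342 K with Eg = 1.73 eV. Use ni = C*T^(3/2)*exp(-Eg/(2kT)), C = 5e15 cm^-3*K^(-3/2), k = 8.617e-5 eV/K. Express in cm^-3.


Step 1: Compute kT = 8.617e-5 * 342 = 0.02947014 eV
Step 2: Exponent = -Eg/(2kT) = -1.73/(2*0.02947014) = -29.35174
Step 3: T^(3/2) = 342^1.5 = 6324.69
Step 4: ni = 5e15 * 6324.69 * exp(-29.35174) = 5.66e+06 cm^-3

5.66e+06


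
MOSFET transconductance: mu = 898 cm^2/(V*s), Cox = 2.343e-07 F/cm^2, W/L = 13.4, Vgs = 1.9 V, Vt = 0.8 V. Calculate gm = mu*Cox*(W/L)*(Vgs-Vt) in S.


Step 1: Vov = Vgs - Vt = 1.9 - 0.8 = 1.1 V
Step 2: gm = mu * Cox * (W/L) * Vov
Step 3: gm = 898 * 2.343e-07 * 13.4 * 1.1 = 3.10e-03 S

3.10e-03


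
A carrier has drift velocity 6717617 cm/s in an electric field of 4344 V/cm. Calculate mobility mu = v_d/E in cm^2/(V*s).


Step 1: mu = v_d / E
Step 2: mu = 6717617 / 4344
Step 3: mu = 1546.41 cm^2/(V*s)

1546.41


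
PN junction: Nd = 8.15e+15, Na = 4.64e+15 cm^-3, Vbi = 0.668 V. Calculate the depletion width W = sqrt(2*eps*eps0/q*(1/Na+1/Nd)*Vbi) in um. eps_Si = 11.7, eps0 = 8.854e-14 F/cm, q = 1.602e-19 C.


Step 1: 1/Na + 1/Nd = 1/4.64e+15 + 1/8.15e+15 = 3.38217e-16
Step 2: 2*eps*eps0/q = 2*11.7*8.854e-14/1.602e-19 = 1.293281e+07
Step 3: W^2 = 1.293281e+07 * 3.38217e-16 * 0.668 = 2.92190e-09
Step 4: W = sqrt(2.92190e-09) = 5.405e-05 cm = 0.5405 um

0.5405


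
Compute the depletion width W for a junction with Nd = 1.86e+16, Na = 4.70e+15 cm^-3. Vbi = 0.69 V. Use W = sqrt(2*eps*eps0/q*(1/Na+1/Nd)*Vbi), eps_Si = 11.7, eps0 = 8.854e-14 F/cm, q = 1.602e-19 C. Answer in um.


Step 1: 1/Na + 1/Nd = 1/4.70e+15 + 1/1.86e+16 = 2.66529e-16
Step 2: 2*eps*eps0/q = 2*11.7*8.854e-14/1.602e-19 = 1.293281e+07
Step 3: W^2 = 1.293281e+07 * 2.66529e-16 * 0.69 = 2.37841e-09
Step 4: W = sqrt(2.37841e-09) = 4.877e-05 cm = 0.4877 um

0.4877


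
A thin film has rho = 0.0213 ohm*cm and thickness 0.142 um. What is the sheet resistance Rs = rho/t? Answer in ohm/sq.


Step 1: Convert thickness to cm: t = 0.142 um = 1.4200e-05 cm
Step 2: Rs = rho / t = 0.0213 / 1.4200e-05
Step 3: Rs = 1500.0 ohm/sq

1500.0


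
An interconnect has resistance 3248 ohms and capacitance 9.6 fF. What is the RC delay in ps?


Step 1: tau = R * C
Step 2: tau = 3248 * 9.6 fF = 3248 * 9.6e-15 F
Step 3: tau = 3.11808e-11 s = 31.1808 ps

31.1808


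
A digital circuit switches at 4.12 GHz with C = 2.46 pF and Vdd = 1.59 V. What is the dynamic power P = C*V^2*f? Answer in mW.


Step 1: V^2 = 1.59^2 = 2.5281 V^2
Step 2: P = C*V^2*f = 2.46e-12 F * 2.5281 * 4.12e9 Hz
Step 3: P = 2.562279912e-02 W
Step 4: P = 25.623 mW

25.623


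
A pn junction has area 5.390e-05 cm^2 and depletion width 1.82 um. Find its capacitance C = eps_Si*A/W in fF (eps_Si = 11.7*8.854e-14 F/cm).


Step 1: eps_Si = 11.7 * 8.854e-14 = 1.035918e-12 F/cm
Step 2: W in cm = 1.82 * 1e-4 = 1.82e-04 cm
Step 3: C = 1.035918e-12 * 5.390e-05 / 1.82e-04 = 3.067911e-13 F
Step 4: C = 306.79 fF

306.79


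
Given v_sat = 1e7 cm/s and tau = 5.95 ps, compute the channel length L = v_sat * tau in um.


Step 1: tau in seconds = 5.95 ps * 1e-12 = 5.9500e-12 s
Step 2: L = v_sat * tau = 1e7 * 5.9500e-12 = 5.9500e-05 cm
Step 3: L in um = 5.9500e-05 * 1e4 = 0.595 um

0.595


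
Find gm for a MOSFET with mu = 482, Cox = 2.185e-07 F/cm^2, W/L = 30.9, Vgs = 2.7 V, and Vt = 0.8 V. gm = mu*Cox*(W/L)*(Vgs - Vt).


Step 1: Vov = Vgs - Vt = 2.7 - 0.8 = 1.9 V
Step 2: gm = mu * Cox * (W/L) * Vov
Step 3: gm = 482 * 2.185e-07 * 30.9 * 1.9 = 6.18e-03 S

6.18e-03


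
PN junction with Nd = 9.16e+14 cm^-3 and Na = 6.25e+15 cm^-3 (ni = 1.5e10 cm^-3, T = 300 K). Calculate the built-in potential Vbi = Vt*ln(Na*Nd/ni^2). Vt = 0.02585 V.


Step 1: Compute Na*Nd/ni^2 = 6.25e+15 * 9.16e+14 / (1.5e10)^2 = 2.5444e+10
Step 2: ln(2.5444e+10) = 23.9597
Step 3: Vbi = 0.02585 * 23.9597 = 0.619 V

0.619


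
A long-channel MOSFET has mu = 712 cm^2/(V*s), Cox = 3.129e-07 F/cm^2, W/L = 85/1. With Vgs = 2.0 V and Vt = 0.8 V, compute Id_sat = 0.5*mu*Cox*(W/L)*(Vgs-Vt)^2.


Step 1: Overdrive voltage Vov = Vgs - Vt = 2.0 - 0.8 = 1.2 V
Step 2: W/L = 85/1 = 85
Step 3: Id = 0.5 * 712 * 3.129e-07 * 85 * 1.2^2
Step 4: Id = 1.36e-02 A

1.36e-02


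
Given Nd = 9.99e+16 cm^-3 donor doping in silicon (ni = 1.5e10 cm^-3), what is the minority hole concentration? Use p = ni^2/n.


Step 1: Since Nd >> ni, n ≈ Nd = 9.99e+16 cm^-3
Step 2: p = ni^2 / n = (1.5e10)^2 / 9.99e+16
Step 3: p = 2.25e20 / 9.99e+16 = 2.25e+03 cm^-3

2.25e+03


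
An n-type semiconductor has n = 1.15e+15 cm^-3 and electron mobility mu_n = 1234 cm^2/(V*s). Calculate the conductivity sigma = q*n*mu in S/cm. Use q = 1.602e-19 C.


Step 1: sigma = q * n * mu
Step 2: sigma = 1.602e-19 * 1.15e+15 * 1234
Step 3: sigma = 2.273e-01 S/cm

2.273e-01


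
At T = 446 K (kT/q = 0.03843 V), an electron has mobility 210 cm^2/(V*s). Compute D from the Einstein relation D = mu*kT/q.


Step 1: D = mu * (kT/q)
Step 2: D = 210 * 0.03843
Step 3: D = 8.07 cm^2/s

8.07


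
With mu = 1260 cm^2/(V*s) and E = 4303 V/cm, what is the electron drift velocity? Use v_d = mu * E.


Step 1: v_d = mu * E
Step 2: v_d = 1260 * 4303 = 5421780
Step 3: v_d = 5.42e+06 cm/s

5.42e+06


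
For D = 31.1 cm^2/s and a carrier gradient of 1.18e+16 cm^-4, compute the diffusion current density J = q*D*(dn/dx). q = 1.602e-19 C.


Step 1: J = q * D * (dn/dx)
Step 2: J = 1.602e-19 * 31.1 * 1.18e+16
Step 3: J = 5.88e-02 A/cm^2

5.88e-02


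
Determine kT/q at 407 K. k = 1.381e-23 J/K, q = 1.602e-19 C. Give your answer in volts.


Step 1: kT = 1.381e-23 * 407 = 5.62067e-21 J
Step 2: Vt = kT/q = 5.62067e-21 / 1.602e-19
Step 3: Vt = 0.03509 V

0.03509


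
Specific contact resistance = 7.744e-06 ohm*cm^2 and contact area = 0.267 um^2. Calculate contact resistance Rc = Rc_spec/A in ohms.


Step 1: Convert area to cm^2: 0.267 um^2 = 2.6700e-09 cm^2
Step 2: Rc = Rc_spec / A = 7.744e-06 / 2.6700e-09
Step 3: Rc = 2.90e+03 ohms

2.90e+03


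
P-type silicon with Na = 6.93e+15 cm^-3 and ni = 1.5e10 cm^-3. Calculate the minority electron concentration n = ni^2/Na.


Step 1: Majority hole concentration p ≈ Na = 6.93e+15 cm^-3
Step 2: n = ni^2 / Na = (1.5e10)^2 / 6.93e+15
Step 3: n = 3.25e+04 cm^-3

3.25e+04


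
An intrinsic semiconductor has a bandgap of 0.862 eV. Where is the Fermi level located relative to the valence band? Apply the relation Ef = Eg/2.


Step 1: For an intrinsic semiconductor, the Fermi level sits at midgap.
Step 2: Ef = Eg / 2 = 0.862 / 2 = 0.431 eV

0.431


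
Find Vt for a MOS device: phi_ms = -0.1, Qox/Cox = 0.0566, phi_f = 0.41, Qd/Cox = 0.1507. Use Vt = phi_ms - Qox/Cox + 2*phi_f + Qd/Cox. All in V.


Step 1: Vt = phi_ms - Qox/Cox + 2*phi_f + Qd/Cox
Step 2: Vt = -0.1 - 0.0566 + 2*0.41 + 0.1507
Step 3: Vt = -0.1 - 0.0566 + 0.82 + 0.1507
Step 4: Vt = 0.8141 V

0.8141


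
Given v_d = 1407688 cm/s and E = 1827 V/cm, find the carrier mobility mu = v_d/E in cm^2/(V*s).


Step 1: mu = v_d / E
Step 2: mu = 1407688 / 1827
Step 3: mu = 770.49 cm^2/(V*s)

770.49


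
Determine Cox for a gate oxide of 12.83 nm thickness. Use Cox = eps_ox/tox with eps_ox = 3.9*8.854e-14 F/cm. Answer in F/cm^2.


Step 1: eps_ox = 3.9 * 8.854e-14 = 3.45306e-13 F/cm
Step 2: tox in cm = 12.83 nm * 1e-7 = 1.2830e-06 cm
Step 3: Cox = 3.45306e-13 / 1.2830e-06 = 2.69e-07 F/cm^2

2.69e-07


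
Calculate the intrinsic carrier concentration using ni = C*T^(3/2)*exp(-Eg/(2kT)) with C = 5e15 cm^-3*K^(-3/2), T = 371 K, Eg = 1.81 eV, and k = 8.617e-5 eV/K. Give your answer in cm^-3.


Step 1: Compute kT = 8.617e-5 * 371 = 0.03196907 eV
Step 2: Exponent = -Eg/(2kT) = -1.81/(2*0.03196907) = -28.30861
Step 3: T^(3/2) = 371^1.5 = 7145.96
Step 4: ni = 5e15 * 7145.96 * exp(-28.30861) = 1.81e+07 cm^-3

1.81e+07


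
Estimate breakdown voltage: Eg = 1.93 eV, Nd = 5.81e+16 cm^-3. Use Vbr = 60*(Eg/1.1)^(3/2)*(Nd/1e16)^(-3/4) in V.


Step 1: Eg/1.1 = 1.93/1.1 = 1.754545
Step 2: (Eg/1.1)^1.5 = 1.754545^1.5 = 2.324057
Step 3: (Nd/1e16)^(-0.75) = (5.81)^(-0.75) = 0.267219
Step 4: Vbr = 60 * 2.324057 * 0.267219 = 37.3 V

37.3


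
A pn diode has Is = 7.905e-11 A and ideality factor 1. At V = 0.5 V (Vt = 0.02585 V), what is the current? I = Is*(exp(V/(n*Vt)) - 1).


Step 1: V/(n*Vt) = 0.5/(1*0.02585) = 19.3424
Step 2: exp(19.3424) = 2.5136e+08
Step 3: I = 7.905e-11 * (2.5136e+08 - 1) = 1.99e-02 A

1.99e-02


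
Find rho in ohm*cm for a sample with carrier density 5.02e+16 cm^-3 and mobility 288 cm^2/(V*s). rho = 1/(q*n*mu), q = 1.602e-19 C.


Step 1: sigma = q * n * mu = 1.602e-19 * 5.02e+16 * 288 = 2.31611e+00 S/cm
Step 2: rho = 1 / sigma = 1 / 2.31611e+00 = 0.4318 ohm*cm

0.4318


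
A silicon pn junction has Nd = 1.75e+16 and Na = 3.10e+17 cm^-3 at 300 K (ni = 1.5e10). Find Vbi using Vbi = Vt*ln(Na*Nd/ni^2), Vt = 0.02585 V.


Step 1: Compute Na*Nd/ni^2 = 3.10e+17 * 1.75e+16 / (1.5e10)^2 = 2.4111e+13
Step 2: ln(2.4111e+13) = 30.8137
Step 3: Vbi = 0.02585 * 30.8137 = 0.797 V

0.797


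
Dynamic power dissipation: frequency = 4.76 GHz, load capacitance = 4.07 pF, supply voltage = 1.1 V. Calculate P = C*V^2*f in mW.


Step 1: V^2 = 1.1^2 = 1.21 V^2
Step 2: P = C*V^2*f = 4.07e-12 F * 1.21 * 4.76e9 Hz
Step 3: P = 2.3441572e-02 W
Step 4: P = 23.442 mW

23.442


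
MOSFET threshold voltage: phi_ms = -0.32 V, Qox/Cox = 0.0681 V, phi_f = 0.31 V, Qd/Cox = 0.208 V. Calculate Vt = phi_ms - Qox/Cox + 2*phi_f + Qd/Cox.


Step 1: Vt = phi_ms - Qox/Cox + 2*phi_f + Qd/Cox
Step 2: Vt = -0.32 - 0.0681 + 2*0.31 + 0.208
Step 3: Vt = -0.32 - 0.0681 + 0.62 + 0.208
Step 4: Vt = 0.4399 V

0.4399


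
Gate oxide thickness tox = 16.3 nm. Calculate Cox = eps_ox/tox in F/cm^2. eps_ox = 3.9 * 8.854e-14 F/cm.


Step 1: eps_ox = 3.9 * 8.854e-14 = 3.45306e-13 F/cm
Step 2: tox in cm = 16.3 nm * 1e-7 = 1.6300e-06 cm
Step 3: Cox = 3.45306e-13 / 1.6300e-06 = 2.12e-07 F/cm^2

2.12e-07


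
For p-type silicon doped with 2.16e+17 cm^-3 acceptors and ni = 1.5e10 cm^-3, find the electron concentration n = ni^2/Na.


Step 1: Majority hole concentration p ≈ Na = 2.16e+17 cm^-3
Step 2: n = ni^2 / Na = (1.5e10)^2 / 2.16e+17
Step 3: n = 1.04e+03 cm^-3

1.04e+03


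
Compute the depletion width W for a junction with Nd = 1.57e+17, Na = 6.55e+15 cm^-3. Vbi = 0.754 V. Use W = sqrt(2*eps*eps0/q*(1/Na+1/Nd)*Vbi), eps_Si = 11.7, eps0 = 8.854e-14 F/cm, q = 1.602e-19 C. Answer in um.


Step 1: 1/Na + 1/Nd = 1/6.55e+15 + 1/1.57e+17 = 1.59041e-16
Step 2: 2*eps*eps0/q = 2*11.7*8.854e-14/1.602e-19 = 1.293281e+07
Step 3: W^2 = 1.293281e+07 * 1.59041e-16 * 0.754 = 1.55086e-09
Step 4: W = sqrt(1.55086e-09) = 3.938e-05 cm = 0.3938 um

0.3938


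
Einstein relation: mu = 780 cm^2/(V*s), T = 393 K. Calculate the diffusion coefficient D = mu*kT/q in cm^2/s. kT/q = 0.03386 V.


Step 1: D = mu * (kT/q)
Step 2: D = 780 * 0.03386
Step 3: D = 26.41 cm^2/s

26.41


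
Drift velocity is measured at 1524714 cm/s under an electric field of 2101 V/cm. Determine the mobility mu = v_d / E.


Step 1: mu = v_d / E
Step 2: mu = 1524714 / 2101
Step 3: mu = 725.71 cm^2/(V*s)

725.71


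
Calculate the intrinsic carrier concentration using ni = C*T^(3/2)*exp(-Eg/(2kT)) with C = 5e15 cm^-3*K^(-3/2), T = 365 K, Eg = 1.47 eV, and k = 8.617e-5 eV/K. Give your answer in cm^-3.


Step 1: Compute kT = 8.617e-5 * 365 = 0.03145205 eV
Step 2: Exponent = -Eg/(2kT) = -1.47/(2*0.03145205) = -23.36891
Step 3: T^(3/2) = 365^1.5 = 6973.32
Step 4: ni = 5e15 * 6973.32 * exp(-23.36891) = 2.47e+09 cm^-3

2.47e+09
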